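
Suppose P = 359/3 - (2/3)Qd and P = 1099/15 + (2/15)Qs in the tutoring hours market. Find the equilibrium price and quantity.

P* = 81, Q* = 58

Set the two price expressions equal: 359/3 - (2/3)Q = 1099/15 + (2/15)Q.
46.4 = 0.8Q, so Q* = 58.
P* = 359/3 − (2/3)(58) = 81.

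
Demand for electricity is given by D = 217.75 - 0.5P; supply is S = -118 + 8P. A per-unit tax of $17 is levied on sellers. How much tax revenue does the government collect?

Pre-tax equilibrium: P* = 39.5, Q* = 198.
Tax on sellers shifts supply to S = -118 + 8(P − 17) = -254 + 8P.
217.75 - 0.5P = -254 + 8P gives buyer price Pb = 55.5; sellers receive Ps = 55.5 − 17 = 38.5.
New quantity: Q = 217.75 − 0.5(55.5) = 190.
Revenue = 17 × 190 = 3230.

Tax revenue = 3230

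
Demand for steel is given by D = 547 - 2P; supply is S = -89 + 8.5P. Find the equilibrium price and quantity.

Set D = S: 547 - 2P = -89 + 8.5P.
636 = 10.5P, so P* = 424/7.
Q* = 547 − 2(424/7) = 2981/7.

P* = 424/7, Q* = 2981/7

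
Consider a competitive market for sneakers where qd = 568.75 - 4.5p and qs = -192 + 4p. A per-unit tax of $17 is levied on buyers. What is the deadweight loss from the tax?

Deadweight loss = 306

Pre-tax equilibrium: p* = 89.5, q* = 166.
Tax on buyers shifts demand to qd = 568.75 − 4.5(p + 17) = 492.25 - 4.5p.
492.25 - 4.5p = -192 + 4p gives seller price ps = 80.5; buyers pay pb = 80.5 + 17 = 97.5.
New quantity: q = 568.75 − 4.5(97.5) = 130.
DWL = ½ × 17 × (166 − 130) = 306.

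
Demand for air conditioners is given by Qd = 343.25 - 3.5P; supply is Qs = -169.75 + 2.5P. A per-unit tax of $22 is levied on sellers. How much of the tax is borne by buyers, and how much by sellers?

Buyers bear 55/6, sellers bear 77/6

Pre-tax equilibrium: P* = 85.5, Q* = 44.
Tax on sellers shifts supply to Qs = -169.75 + 2.5(P − 22) = -224.75 + 2.5P.
343.25 - 3.5P = -224.75 + 2.5P gives buyer price Pb = 284/3; sellers receive Ps = 284/3 − 22 = 218/3.
New quantity: Q = 343.25 − 3.5(284/3) = 143/12.
Buyer burden = 284/3 − 85.5 = 55/6; seller burden = 85.5 − 218/3 = 77/6.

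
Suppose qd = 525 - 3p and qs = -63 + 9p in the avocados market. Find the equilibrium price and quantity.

Set qd = qs: 525 - 3p = -63 + 9p.
588 = 12p, so p* = 49.
q* = 525 − 3(49) = 378.

p* = 49, q* = 378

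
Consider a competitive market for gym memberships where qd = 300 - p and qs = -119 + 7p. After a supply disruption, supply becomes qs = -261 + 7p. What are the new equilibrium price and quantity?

Original equilibrium: p* = 52.375, q* = 247.625.
New equilibrium: 300 - p = -261 + 7p, so 561 = 8p and p' = 70.125; q' = 300 − 1(70.125) = 229.875.

p' = 70.125, q' = 229.875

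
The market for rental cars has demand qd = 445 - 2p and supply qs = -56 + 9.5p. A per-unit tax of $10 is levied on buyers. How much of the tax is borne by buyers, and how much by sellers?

Buyers bear 190/23, sellers bear 40/23

Pre-tax equilibrium: p* = 1002/23, q* = 8231/23.
Tax on buyers shifts demand to qd = 445 − 2(p + 10) = 425 - 2p.
425 - 2p = -56 + 9.5p gives seller price ps = 962/23; buyers pay pb = 962/23 + 10 = 1192/23.
New quantity: q = 445 − 2(1192/23) = 7851/23.
Buyer burden = 1192/23 − 1002/23 = 190/23; seller burden = 1002/23 − 962/23 = 40/23.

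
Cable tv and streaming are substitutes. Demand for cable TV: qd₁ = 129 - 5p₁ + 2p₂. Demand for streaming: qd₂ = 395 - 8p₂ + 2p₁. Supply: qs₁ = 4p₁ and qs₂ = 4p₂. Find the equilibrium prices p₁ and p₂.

p₁ = 1169/52, p₂ = 3813/104

Market 1: 129 - 5p₁ + 2p₂ = 4p₁ → 9p₁ - 2p₂ = 129.
Market 2: 12p₂ - 2p₁ = 395.
Eliminating p₂: 12×(1) + 2×(2) gives 104p₁ = 2338, so p₁ = 1169/52.
Back-substitute into (2): p₂ = (395 + 2×1169/52) / 12 = 3813/104.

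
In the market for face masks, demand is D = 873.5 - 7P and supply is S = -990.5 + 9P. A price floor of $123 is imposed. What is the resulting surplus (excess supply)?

Equilibrium price would be P* = 116.5, so the floor at 123 binds.
At P = 123: D = 12.5, S = 116.5.
Surplus = 116.5 − 12.5 = 104.

Surplus = 104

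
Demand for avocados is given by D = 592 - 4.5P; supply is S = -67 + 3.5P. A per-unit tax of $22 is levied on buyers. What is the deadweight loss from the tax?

Deadweight loss = 476.4375

Pre-tax equilibrium: P* = 82.375, Q* = 221.3125.
Tax on buyers shifts demand to D = 592 − 4.5(P + 22) = 493 - 4.5P.
493 - 4.5P = -67 + 3.5P gives seller price Ps = 70; buyers pay Pb = 70 + 22 = 92.
New quantity: Q = 592 − 4.5(92) = 178.
DWL = ½ × 22 × (221.3125 − 178) = 476.4375.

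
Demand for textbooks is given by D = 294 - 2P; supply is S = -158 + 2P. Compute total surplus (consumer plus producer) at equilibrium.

Equilibrium: 294 - 2P = -158 + 2P gives P* = 113, Q* = 68.
Demand choke price: P = 147; supply starts at P = 79.
CS = ½(147 − 113)(68) = 1156; PS = ½(113 − 79)(68) = 1156.

Total surplus = 2312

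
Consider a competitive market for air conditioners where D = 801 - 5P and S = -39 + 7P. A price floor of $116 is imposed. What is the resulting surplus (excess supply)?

Equilibrium price would be P* = 70, so the floor at 116 binds.
At P = 116: D = 221, S = 773.
Surplus = 773 − 221 = 552.

Surplus = 552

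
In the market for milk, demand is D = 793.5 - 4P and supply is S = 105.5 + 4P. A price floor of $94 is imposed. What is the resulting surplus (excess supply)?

Equilibrium price would be P* = 86, so the floor at 94 binds.
At P = 94: D = 417.5, S = 481.5.
Surplus = 481.5 − 417.5 = 64.

Surplus = 64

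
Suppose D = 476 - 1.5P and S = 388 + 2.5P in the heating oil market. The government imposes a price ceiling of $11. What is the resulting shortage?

Shortage = 44

Equilibrium price would be P* = 22, so the ceiling at 11 binds.
At P = 11: D = 476 − 1.5(11) = 459.5, S = 388 + 2.5(11) = 415.5.
Shortage = 459.5 − 415.5 = 44.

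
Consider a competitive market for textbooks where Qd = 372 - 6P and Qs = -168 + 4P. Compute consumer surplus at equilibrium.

Consumer surplus = 192

Equilibrium: 372 - 6P = -168 + 4P gives P* = 54, Q* = 48.
Demand choke price (Qd = 0): P = 62.
CS = ½(62 − 54)(48) = 192.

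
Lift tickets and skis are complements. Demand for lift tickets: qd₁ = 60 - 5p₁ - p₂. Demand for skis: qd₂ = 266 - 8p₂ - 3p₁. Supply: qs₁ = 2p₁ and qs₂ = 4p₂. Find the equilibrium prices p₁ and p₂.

p₁ = 454/81, p₂ = 1682/81

Market 1: 60 - 5p₁ - p₂ = 2p₁ → 7p₁ + p₂ = 60.
Market 2: 12p₂ + 3p₁ = 266.
Eliminating p₂: 12×(1) − 1×(2) gives 81p₁ = 454, so p₁ = 454/81.
Back-substitute into (2): p₂ = (266 − 3×454/81) / 12 = 1682/81.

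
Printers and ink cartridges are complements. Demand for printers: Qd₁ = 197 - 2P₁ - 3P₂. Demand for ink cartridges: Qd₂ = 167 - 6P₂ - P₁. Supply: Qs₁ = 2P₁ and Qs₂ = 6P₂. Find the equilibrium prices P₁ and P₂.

P₁ = 41.4, P₂ = 157/15

Market 1: 197 - 2P₁ - 3P₂ = 2P₁ → 4P₁ + 3P₂ = 197.
Market 2: 12P₂ + P₁ = 167.
Eliminating P₂: 12×(1) − 3×(2) gives 45P₁ = 1863, so P₁ = 41.4.
Back-substitute into (2): P₂ = (167 − 1×41.4) / 12 = 157/15.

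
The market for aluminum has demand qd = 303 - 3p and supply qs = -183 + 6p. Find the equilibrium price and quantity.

Set qd = qs: 303 - 3p = -183 + 6p.
486 = 9p, so p* = 54.
q* = 303 − 3(54) = 141.

p* = 54, q* = 141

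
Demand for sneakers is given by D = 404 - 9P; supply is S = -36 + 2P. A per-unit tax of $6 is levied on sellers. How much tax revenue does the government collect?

Tax revenue = 2256/11

Pre-tax equilibrium: P* = 40, Q* = 44.
Tax on sellers shifts supply to S = -36 + 2(P − 6) = -48 + 2P.
404 - 9P = -48 + 2P gives buyer price Pb = 452/11; sellers receive Ps = 452/11 − 6 = 386/11.
New quantity: Q = 404 − 9(452/11) = 376/11.
Revenue = 6 × 376/11 = 2256/11.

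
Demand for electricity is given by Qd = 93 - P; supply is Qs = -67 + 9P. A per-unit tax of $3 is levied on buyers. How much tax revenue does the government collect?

Tax revenue = 222.9

Pre-tax equilibrium: P* = 16, Q* = 77.
Tax on buyers shifts demand to Qd = 93 − 1(P + 3) = 90 - P.
90 - P = -67 + 9P gives seller price Ps = 15.7; buyers pay Pb = 15.7 + 3 = 18.7.
New quantity: Q = 93 − 1(18.7) = 74.3.
Revenue = 3 × 74.3 = 222.9.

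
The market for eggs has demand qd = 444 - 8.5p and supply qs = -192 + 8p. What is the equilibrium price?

Set qd = qs: 444 - 8.5p = -192 + 8p.
636 = 16.5p, so p* = 424/11.
q* = 444 − 8.5(424/11) = 1280/11.

p* = 424/11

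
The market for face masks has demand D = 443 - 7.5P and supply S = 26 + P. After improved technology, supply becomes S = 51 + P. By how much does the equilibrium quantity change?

ΔQ = 375/17

Original equilibrium: P* = 834/17, Q* = 1276/17.
New equilibrium: 443 - 7.5P = 51 + P, so 392 = 8.5P and P' = 784/17; Q' = 443 − 7.5(784/17) = 1651/17.
Change in quantity: 1651/17 − 1276/17 = 375/17.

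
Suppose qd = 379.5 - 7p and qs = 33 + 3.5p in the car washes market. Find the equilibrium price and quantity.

Set qd = qs: 379.5 - 7p = 33 + 3.5p.
346.5 = 10.5p, so p* = 33.
q* = 379.5 − 7(33) = 148.5.

p* = 33, q* = 148.5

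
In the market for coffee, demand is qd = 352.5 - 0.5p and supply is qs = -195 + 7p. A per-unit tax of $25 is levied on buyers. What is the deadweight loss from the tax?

Pre-tax equilibrium: p* = 73, q* = 316.
Tax on buyers shifts demand to qd = 352.5 − 0.5(p + 25) = 340 - 0.5p.
340 - 0.5p = -195 + 7p gives seller price ps = 214/3; buyers pay pb = 214/3 + 25 = 289/3.
New quantity: q = 352.5 − 0.5(289/3) = 913/3.
DWL = ½ × 25 × (316 − 913/3) = 875/6.

Deadweight loss = 875/6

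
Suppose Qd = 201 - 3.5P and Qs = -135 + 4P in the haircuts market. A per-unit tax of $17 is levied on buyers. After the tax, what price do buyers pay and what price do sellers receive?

Buyers pay 808/15, sellers receive 553/15

Pre-tax equilibrium: P* = 44.8, Q* = 44.2.
Tax on buyers shifts demand to Qd = 201 − 3.5(P + 17) = 141.5 - 3.5P.
141.5 - 3.5P = -135 + 4P gives seller price Ps = 553/15; buyers pay Pb = 553/15 + 17 = 808/15.
New quantity: Q = 201 − 3.5(808/15) = 187/15.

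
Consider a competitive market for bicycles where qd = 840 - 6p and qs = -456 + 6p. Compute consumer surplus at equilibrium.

Equilibrium: 840 - 6p = -456 + 6p gives p* = 108, q* = 192.
Demand choke price (qd = 0): p = 140.
CS = ½(140 − 108)(192) = 3072.

Consumer surplus = 3072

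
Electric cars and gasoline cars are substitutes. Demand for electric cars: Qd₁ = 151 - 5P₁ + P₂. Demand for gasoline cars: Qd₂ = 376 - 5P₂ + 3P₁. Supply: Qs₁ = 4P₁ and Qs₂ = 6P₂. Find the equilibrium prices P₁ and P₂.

P₁ = 21.21875, P₂ = 39.96875

Market 1: 151 - 5P₁ + P₂ = 4P₁ → 9P₁ - P₂ = 151.
Market 2: 11P₂ - 3P₁ = 376.
Eliminating P₂: 11×(1) + 1×(2) gives 96P₁ = 2037, so P₁ = 21.21875.
Back-substitute into (2): P₂ = (376 + 3×21.21875) / 11 = 39.96875.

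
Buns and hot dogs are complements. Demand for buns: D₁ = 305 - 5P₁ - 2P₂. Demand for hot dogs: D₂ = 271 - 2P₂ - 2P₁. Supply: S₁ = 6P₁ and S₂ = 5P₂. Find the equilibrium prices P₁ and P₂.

P₁ = 1593/73, P₂ = 2371/73

Market 1: 305 - 5P₁ - 2P₂ = 6P₁ → 11P₁ + 2P₂ = 305.
Market 2: 7P₂ + 2P₁ = 271.
Eliminating P₂: 7×(1) − 2×(2) gives 73P₁ = 1593, so P₁ = 1593/73.
Back-substitute into (2): P₂ = (271 − 2×1593/73) / 7 = 2371/73.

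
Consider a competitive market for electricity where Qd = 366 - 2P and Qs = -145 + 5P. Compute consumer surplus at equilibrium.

Equilibrium: 366 - 2P = -145 + 5P gives P* = 73, Q* = 220.
Demand choke price (Qd = 0): P = 183.
CS = ½(183 − 73)(220) = 12100.

Consumer surplus = 12100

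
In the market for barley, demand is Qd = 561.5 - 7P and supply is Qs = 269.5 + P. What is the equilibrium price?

P* = 36.5

Set Qd = Qs: 561.5 - 7P = 269.5 + P.
292 = 8P, so P* = 36.5.
Q* = 561.5 − 7(36.5) = 306.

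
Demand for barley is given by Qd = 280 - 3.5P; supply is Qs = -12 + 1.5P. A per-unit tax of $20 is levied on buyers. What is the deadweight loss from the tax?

Pre-tax equilibrium: P* = 58.4, Q* = 75.6.
Tax on buyers shifts demand to Qd = 280 − 3.5(P + 20) = 210 - 3.5P.
210 - 3.5P = -12 + 1.5P gives seller price Ps = 44.4; buyers pay Pb = 44.4 + 20 = 64.4.
New quantity: Q = 280 − 3.5(64.4) = 54.6.
DWL = ½ × 20 × (75.6 − 54.6) = 210.

Deadweight loss = 210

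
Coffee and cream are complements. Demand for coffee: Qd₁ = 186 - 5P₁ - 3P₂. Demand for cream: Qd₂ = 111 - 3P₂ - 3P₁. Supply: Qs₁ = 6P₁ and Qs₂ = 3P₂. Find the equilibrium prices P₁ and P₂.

P₁ = 261/19, P₂ = 221/19

Market 1: 186 - 5P₁ - 3P₂ = 6P₁ → 11P₁ + 3P₂ = 186.
Market 2: 6P₂ + 3P₁ = 111.
Eliminating P₂: 6×(1) − 3×(2) gives 57P₁ = 783, so P₁ = 261/19.
Back-substitute into (2): P₂ = (111 − 3×261/19) / 6 = 221/19.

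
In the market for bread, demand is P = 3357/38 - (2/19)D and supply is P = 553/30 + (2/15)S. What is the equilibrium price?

Set the two price expressions equal: 3357/38 - (2/19)Q = 553/30 + (2/15)Q.
19924/285 = (68/285)Q, so Q* = 293.
P* = 3357/38 − (2/19)(293) = 57.5.

P* = 57.5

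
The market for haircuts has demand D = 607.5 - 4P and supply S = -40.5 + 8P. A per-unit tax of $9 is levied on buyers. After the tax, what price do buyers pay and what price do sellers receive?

Pre-tax equilibrium: P* = 54, Q* = 391.5.
Tax on buyers shifts demand to D = 607.5 − 4(P + 9) = 571.5 - 4P.
571.5 - 4P = -40.5 + 8P gives seller price Ps = 51; buyers pay Pb = 51 + 9 = 60.
New quantity: Q = 607.5 − 4(60) = 367.5.

Buyers pay $60, sellers receive $51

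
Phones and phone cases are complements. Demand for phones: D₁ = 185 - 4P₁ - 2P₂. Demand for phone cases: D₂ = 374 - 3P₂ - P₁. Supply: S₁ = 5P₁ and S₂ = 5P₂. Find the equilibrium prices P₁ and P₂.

P₁ = 366/35, P₂ = 3181/70

Market 1: 185 - 4P₁ - 2P₂ = 5P₁ → 9P₁ + 2P₂ = 185.
Market 2: 8P₂ + P₁ = 374.
Eliminating P₂: 8×(1) − 2×(2) gives 70P₁ = 732, so P₁ = 366/35.
Back-substitute into (2): P₂ = (374 − 1×366/35) / 8 = 3181/70.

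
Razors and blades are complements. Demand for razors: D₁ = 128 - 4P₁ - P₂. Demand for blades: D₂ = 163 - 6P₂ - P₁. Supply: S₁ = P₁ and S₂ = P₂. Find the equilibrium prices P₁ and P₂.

Market 1: 128 - 4P₁ - P₂ = P₁ → 5P₁ + P₂ = 128.
Market 2: 7P₂ + P₁ = 163.
Eliminating P₂: 7×(1) − 1×(2) gives 34P₁ = 733, so P₁ = 733/34.
Back-substitute into (2): P₂ = (163 − 1×733/34) / 7 = 687/34.

P₁ = 733/34, P₂ = 687/34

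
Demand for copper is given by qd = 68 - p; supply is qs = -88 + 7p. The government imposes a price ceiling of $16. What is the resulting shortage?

Shortage = 28

Equilibrium price would be p* = 19.5, so the ceiling at 16 binds.
At p = 16: qd = 68 − 1(16) = 52, qs = -88 + 7(16) = 24.
Shortage = 52 − 24 = 28.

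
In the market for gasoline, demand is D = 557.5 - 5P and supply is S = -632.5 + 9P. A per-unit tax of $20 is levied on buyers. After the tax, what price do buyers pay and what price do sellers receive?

Buyers pay 685/7, sellers receive 545/7

Pre-tax equilibrium: P* = 85, Q* = 132.5.
Tax on buyers shifts demand to D = 557.5 − 5(P + 20) = 457.5 - 5P.
457.5 - 5P = -632.5 + 9P gives seller price Ps = 545/7; buyers pay Pb = 545/7 + 20 = 685/7.
New quantity: Q = 557.5 − 5(685/7) = 955/14.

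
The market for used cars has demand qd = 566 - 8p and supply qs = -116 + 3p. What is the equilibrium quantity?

q* = 70

Set qd = qs: 566 - 8p = -116 + 3p.
682 = 11p, so p* = 62.
q* = 566 − 8(62) = 70.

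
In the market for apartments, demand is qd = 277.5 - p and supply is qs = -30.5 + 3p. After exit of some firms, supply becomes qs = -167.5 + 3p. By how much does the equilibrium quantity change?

Δq = -34.25

Original equilibrium: p* = 77, q* = 200.5.
New equilibrium: 277.5 - p = -167.5 + 3p, so 445 = 4p and p' = 111.25; q' = 277.5 − 1(111.25) = 166.25.
Change in quantity: 166.25 − 200.5 = -34.25.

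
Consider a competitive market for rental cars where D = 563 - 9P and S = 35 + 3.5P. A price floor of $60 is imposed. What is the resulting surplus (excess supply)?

Surplus = 222

Equilibrium price would be P* = 42.24, so the floor at 60 binds.
At P = 60: D = 23, S = 245.
Surplus = 245 − 23 = 222.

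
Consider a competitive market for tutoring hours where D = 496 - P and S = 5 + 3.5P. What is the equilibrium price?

P* = 982/9

Set D = S: 496 - P = 5 + 3.5P.
491 = 4.5P, so P* = 982/9.
Q* = 496 − 1(982/9) = 3482/9.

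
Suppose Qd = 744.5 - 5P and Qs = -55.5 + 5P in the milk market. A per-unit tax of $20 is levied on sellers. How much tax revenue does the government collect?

Pre-tax equilibrium: P* = 80, Q* = 344.5.
Tax on sellers shifts supply to Qs = -55.5 + 5(P − 20) = -155.5 + 5P.
744.5 - 5P = -155.5 + 5P gives buyer price Pb = 90; sellers receive Ps = 90 − 20 = 70.
New quantity: Q = 744.5 − 5(90) = 294.5.
Revenue = 20 × 294.5 = 5890.

Tax revenue = 5890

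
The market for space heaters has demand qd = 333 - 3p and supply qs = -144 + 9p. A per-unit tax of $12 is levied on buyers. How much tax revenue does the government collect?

Pre-tax equilibrium: p* = 39.75, q* = 213.75.
Tax on buyers shifts demand to qd = 333 − 3(p + 12) = 297 - 3p.
297 - 3p = -144 + 9p gives seller price ps = 36.75; buyers pay pb = 36.75 + 12 = 48.75.
New quantity: q = 333 − 3(48.75) = 186.75.
Revenue = 12 × 186.75 = 2241.

Tax revenue = 2241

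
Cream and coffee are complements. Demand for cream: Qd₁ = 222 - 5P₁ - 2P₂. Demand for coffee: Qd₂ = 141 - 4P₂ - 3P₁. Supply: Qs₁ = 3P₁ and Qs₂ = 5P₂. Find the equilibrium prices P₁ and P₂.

Market 1: 222 - 5P₁ - 2P₂ = 3P₁ → 8P₁ + 2P₂ = 222.
Market 2: 9P₂ + 3P₁ = 141.
Eliminating P₂: 9×(1) − 2×(2) gives 66P₁ = 1716, so P₁ = 26.
Back-substitute into (2): P₂ = (141 − 3×26) / 9 = 7.

P₁ = 26, P₂ = 7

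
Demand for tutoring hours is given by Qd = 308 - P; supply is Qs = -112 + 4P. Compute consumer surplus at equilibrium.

Equilibrium: 308 - P = -112 + 4P gives P* = 84, Q* = 224.
Demand choke price (Qd = 0): P = 308.
CS = ½(308 − 84)(224) = 25088.

Consumer surplus = 25088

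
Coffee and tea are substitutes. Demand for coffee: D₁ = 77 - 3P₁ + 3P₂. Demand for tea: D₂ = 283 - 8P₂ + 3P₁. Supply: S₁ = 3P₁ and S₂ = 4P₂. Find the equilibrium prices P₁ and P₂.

P₁ = 197/7, P₂ = 643/21

Market 1: 77 - 3P₁ + 3P₂ = 3P₁ → 6P₁ - 3P₂ = 77.
Market 2: 12P₂ - 3P₁ = 283.
Eliminating P₂: 12×(1) + 3×(2) gives 63P₁ = 1773, so P₁ = 197/7.
Back-substitute into (2): P₂ = (283 + 3×197/7) / 12 = 643/21.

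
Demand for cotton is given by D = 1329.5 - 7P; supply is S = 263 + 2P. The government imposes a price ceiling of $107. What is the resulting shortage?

Equilibrium price would be P* = 118.5, so the ceiling at 107 binds.
At P = 107: D = 1329.5 − 7(107) = 580.5, S = 263 + 2(107) = 477.
Shortage = 580.5 − 477 = 103.5.

Shortage = 103.5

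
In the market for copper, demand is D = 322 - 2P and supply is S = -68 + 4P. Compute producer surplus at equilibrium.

Equilibrium: 322 - 2P = -68 + 4P gives P* = 65, Q* = 192.
Supply starts at P = 17 (where S = 0).
PS = ½(65 − 17)(192) = 4608.

Producer surplus = 4608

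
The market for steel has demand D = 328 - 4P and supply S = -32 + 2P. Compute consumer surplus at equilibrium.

Equilibrium: 328 - 4P = -32 + 2P gives P* = 60, Q* = 88.
Demand choke price (D = 0): P = 82.
CS = ½(82 − 60)(88) = 968.

Consumer surplus = 968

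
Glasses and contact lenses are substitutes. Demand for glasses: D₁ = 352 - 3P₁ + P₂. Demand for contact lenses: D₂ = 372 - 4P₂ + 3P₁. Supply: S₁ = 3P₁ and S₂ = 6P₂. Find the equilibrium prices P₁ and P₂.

P₁ = 3892/57, P₂ = 1096/19

Market 1: 352 - 3P₁ + P₂ = 3P₁ → 6P₁ - P₂ = 352.
Market 2: 10P₂ - 3P₁ = 372.
Eliminating P₂: 10×(1) + 1×(2) gives 57P₁ = 3892, so P₁ = 3892/57.
Back-substitute into (2): P₂ = (372 + 3×3892/57) / 10 = 1096/19.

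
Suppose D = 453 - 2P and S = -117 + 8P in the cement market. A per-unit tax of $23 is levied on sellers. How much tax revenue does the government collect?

Pre-tax equilibrium: P* = 57, Q* = 339.
Tax on sellers shifts supply to S = -117 + 8(P − 23) = -301 + 8P.
453 - 2P = -301 + 8P gives buyer price Pb = 75.4; sellers receive Ps = 75.4 − 23 = 52.4.
New quantity: Q = 453 − 2(75.4) = 302.2.
Revenue = 23 × 302.2 = 6950.6.

Tax revenue = 6950.6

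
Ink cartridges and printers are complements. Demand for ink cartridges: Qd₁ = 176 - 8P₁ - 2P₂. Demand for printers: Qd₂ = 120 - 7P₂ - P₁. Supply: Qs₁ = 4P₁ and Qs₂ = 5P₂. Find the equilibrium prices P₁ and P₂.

P₁ = 936/71, P₂ = 632/71

Market 1: 176 - 8P₁ - 2P₂ = 4P₁ → 12P₁ + 2P₂ = 176.
Market 2: 12P₂ + P₁ = 120.
Eliminating P₂: 12×(1) − 2×(2) gives 142P₁ = 1872, so P₁ = 936/71.
Back-substitute into (2): P₂ = (120 − 1×936/71) / 12 = 632/71.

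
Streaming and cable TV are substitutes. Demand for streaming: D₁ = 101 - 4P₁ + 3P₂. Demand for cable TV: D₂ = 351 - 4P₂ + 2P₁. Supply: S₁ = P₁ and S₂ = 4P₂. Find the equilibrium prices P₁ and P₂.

Market 1: 101 - 4P₁ + 3P₂ = P₁ → 5P₁ - 3P₂ = 101.
Market 2: 8P₂ - 2P₁ = 351.
Eliminating P₂: 8×(1) + 3×(2) gives 34P₁ = 1861, so P₁ = 1861/34.
Back-substitute into (2): P₂ = (351 + 2×1861/34) / 8 = 1957/34.

P₁ = 1861/34, P₂ = 1957/34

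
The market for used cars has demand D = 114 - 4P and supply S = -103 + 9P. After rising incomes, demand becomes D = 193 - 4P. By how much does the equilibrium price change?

ΔP = 79/13

Original equilibrium: P* = 217/13, Q* = 614/13.
New equilibrium: 193 - 4P = -103 + 9P, so 296 = 13P and P' = 296/13; Q' = 193 − 4(296/13) = 1325/13.
Change in price: 296/13 − 217/13 = 79/13.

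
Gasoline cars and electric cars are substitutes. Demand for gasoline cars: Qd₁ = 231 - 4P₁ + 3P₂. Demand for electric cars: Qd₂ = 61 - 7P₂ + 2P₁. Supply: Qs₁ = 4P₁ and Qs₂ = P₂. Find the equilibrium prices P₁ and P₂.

P₁ = 2031/58, P₂ = 475/29

Market 1: 231 - 4P₁ + 3P₂ = 4P₁ → 8P₁ - 3P₂ = 231.
Market 2: 8P₂ - 2P₁ = 61.
Eliminating P₂: 8×(1) + 3×(2) gives 58P₁ = 2031, so P₁ = 2031/58.
Back-substitute into (2): P₂ = (61 + 2×2031/58) / 8 = 475/29.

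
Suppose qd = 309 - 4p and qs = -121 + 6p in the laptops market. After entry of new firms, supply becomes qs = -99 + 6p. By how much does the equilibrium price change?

Original equilibrium: p* = 43, q* = 137.
New equilibrium: 309 - 4p = -99 + 6p, so 408 = 10p and p' = 40.8; q' = 309 − 4(40.8) = 145.8.
Change in price: 40.8 − 43 = -2.2.

Δp = -2.2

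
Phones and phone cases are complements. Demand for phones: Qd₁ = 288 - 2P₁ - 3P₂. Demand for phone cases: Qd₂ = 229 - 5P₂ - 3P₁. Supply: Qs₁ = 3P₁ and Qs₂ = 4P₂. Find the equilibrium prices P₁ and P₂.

Market 1: 288 - 2P₁ - 3P₂ = 3P₁ → 5P₁ + 3P₂ = 288.
Market 2: 9P₂ + 3P₁ = 229.
Eliminating P₂: 9×(1) − 3×(2) gives 36P₁ = 1905, so P₁ = 635/12.
Back-substitute into (2): P₂ = (229 − 3×635/12) / 9 = 281/36.

P₁ = 635/12, P₂ = 281/36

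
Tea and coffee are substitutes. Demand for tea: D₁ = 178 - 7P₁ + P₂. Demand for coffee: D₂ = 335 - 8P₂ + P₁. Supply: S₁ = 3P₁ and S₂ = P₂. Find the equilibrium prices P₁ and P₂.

P₁ = 1937/89, P₂ = 3528/89

Market 1: 178 - 7P₁ + P₂ = 3P₁ → 10P₁ - P₂ = 178.
Market 2: 9P₂ - P₁ = 335.
Eliminating P₂: 9×(1) + 1×(2) gives 89P₁ = 1937, so P₁ = 1937/89.
Back-substitute into (2): P₂ = (335 + 1×1937/89) / 9 = 3528/89.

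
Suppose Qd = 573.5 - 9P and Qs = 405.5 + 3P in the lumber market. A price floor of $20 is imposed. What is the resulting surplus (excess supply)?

Equilibrium price would be P* = 14, so the floor at 20 binds.
At P = 20: Qd = 393.5, Qs = 465.5.
Surplus = 465.5 − 393.5 = 72.

Surplus = 72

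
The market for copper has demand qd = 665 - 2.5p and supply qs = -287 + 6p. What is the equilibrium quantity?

q* = 385

Set qd = qs: 665 - 2.5p = -287 + 6p.
952 = 8.5p, so p* = 112.
q* = 665 − 2.5(112) = 385.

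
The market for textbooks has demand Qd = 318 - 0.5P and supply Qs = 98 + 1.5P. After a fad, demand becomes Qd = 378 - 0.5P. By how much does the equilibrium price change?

ΔP = 30

Original equilibrium: P* = 110, Q* = 263.
New equilibrium: 378 - 0.5P = 98 + 1.5P, so 280 = 2P and P' = 140; Q' = 378 − 0.5(140) = 308.
Change in price: 140 − 110 = 30.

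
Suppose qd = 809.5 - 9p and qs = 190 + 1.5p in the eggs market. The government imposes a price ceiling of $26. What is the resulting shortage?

Shortage = 346.5

Equilibrium price would be p* = 59, so the ceiling at 26 binds.
At p = 26: qd = 809.5 − 9(26) = 575.5, qs = 190 + 1.5(26) = 229.
Shortage = 575.5 − 229 = 346.5.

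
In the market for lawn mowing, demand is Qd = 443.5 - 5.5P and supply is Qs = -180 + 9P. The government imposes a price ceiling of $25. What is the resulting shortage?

Shortage = 261

Equilibrium price would be P* = 43, so the ceiling at 25 binds.
At P = 25: Qd = 443.5 − 5.5(25) = 306, Qs = -180 + 9(25) = 45.
Shortage = 306 − 45 = 261.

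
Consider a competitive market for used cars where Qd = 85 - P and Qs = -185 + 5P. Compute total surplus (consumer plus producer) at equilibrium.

Equilibrium: 85 - P = -185 + 5P gives P* = 45, Q* = 40.
Demand choke price: P = 85; supply starts at P = 37.
CS = ½(85 − 45)(40) = 800; PS = ½(45 − 37)(40) = 160.

Total surplus = 960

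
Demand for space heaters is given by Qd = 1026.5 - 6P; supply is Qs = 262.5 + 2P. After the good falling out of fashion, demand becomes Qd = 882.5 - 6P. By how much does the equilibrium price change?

Original equilibrium: P* = 95.5, Q* = 453.5.
New equilibrium: 882.5 - 6P = 262.5 + 2P, so 620 = 8P and P' = 77.5; Q' = 882.5 − 6(77.5) = 417.5.
Change in price: 77.5 − 95.5 = -18.

ΔP = -18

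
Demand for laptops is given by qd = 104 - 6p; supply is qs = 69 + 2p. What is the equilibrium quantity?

Set qd = qs: 104 - 6p = 69 + 2p.
35 = 8p, so p* = 4.375.
q* = 104 − 6(4.375) = 77.75.

q* = 77.75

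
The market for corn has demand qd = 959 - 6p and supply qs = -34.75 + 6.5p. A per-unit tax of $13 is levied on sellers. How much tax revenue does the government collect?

Pre-tax equilibrium: p* = 79.5, q* = 482.
Tax on sellers shifts supply to qs = -34.75 + 6.5(p − 13) = -119.25 + 6.5p.
959 - 6p = -119.25 + 6.5p gives buyer price pb = 86.26; sellers receive ps = 86.26 − 13 = 73.26.
New quantity: q = 959 − 6(86.26) = 441.44.
Revenue = 13 × 441.44 = 5738.72.

Tax revenue = 5738.72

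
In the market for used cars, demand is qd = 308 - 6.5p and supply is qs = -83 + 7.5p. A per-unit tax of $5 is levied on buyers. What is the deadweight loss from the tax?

Pre-tax equilibrium: p* = 391/14, q* = 3541/28.
Tax on buyers shifts demand to qd = 308 − 6.5(p + 5) = 275.5 - 6.5p.
275.5 - 6.5p = -83 + 7.5p gives seller price ps = 717/28; buyers pay pb = 717/28 + 5 = 857/28.
New quantity: q = 308 − 6.5(857/28) = 6107/56.
DWL = ½ × 5 × (3541/28 − 6107/56) = 4875/112.

Deadweight loss = 4875/112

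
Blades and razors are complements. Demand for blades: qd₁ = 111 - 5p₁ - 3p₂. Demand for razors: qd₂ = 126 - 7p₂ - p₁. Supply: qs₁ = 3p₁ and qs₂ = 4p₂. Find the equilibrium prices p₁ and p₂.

Market 1: 111 - 5p₁ - 3p₂ = 3p₁ → 8p₁ + 3p₂ = 111.
Market 2: 11p₂ + p₁ = 126.
Eliminating p₂: 11×(1) − 3×(2) gives 85p₁ = 843, so p₁ = 843/85.
Back-substitute into (2): p₂ = (126 − 1×843/85) / 11 = 897/85.

p₁ = 843/85, p₂ = 897/85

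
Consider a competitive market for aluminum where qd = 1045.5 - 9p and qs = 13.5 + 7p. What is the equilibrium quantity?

q* = 465

Set qd = qs: 1045.5 - 9p = 13.5 + 7p.
1032 = 16p, so p* = 64.5.
q* = 1045.5 − 9(64.5) = 465.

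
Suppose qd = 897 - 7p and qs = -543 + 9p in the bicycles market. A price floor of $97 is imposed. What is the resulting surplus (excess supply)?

Surplus = 112

Equilibrium price would be p* = 90, so the floor at 97 binds.
At p = 97: qd = 218, qs = 330.
Surplus = 330 − 218 = 112.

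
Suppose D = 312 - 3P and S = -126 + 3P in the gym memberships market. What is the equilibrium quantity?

Q* = 93

Set D = S: 312 - 3P = -126 + 3P.
438 = 6P, so P* = 73.
Q* = 312 − 3(73) = 93.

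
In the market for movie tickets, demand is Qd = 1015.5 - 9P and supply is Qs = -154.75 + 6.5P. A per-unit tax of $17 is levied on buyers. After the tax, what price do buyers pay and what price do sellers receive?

Buyers pay 5123/62, sellers receive 4069/62

Pre-tax equilibrium: P* = 75.5, Q* = 336.
Tax on buyers shifts demand to Qd = 1015.5 − 9(P + 17) = 862.5 - 9P.
862.5 - 9P = -154.75 + 6.5P gives seller price Ps = 4069/62; buyers pay Pb = 4069/62 + 17 = 5123/62.
New quantity: Q = 1015.5 − 9(5123/62) = 8427/31.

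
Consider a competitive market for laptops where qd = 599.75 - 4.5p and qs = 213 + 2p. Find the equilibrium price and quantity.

Set qd = qs: 599.75 - 4.5p = 213 + 2p.
386.75 = 6.5p, so p* = 59.5.
q* = 599.75 − 4.5(59.5) = 332.

p* = 59.5, q* = 332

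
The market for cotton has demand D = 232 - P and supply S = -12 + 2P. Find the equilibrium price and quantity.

P* = 244/3, Q* = 452/3

Set D = S: 232 - P = -12 + 2P.
244 = 3P, so P* = 244/3.
Q* = 232 − 1(244/3) = 452/3.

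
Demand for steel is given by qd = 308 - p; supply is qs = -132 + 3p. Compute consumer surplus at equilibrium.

Consumer surplus = 19602

Equilibrium: 308 - p = -132 + 3p gives p* = 110, q* = 198.
Demand choke price (qd = 0): p = 308.
CS = ½(308 − 110)(198) = 19602.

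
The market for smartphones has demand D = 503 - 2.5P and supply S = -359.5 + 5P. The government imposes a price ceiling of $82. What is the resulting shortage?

Shortage = 247.5

Equilibrium price would be P* = 115, so the ceiling at 82 binds.
At P = 82: D = 503 − 2.5(82) = 298, S = -359.5 + 5(82) = 50.5.
Shortage = 298 − 50.5 = 247.5.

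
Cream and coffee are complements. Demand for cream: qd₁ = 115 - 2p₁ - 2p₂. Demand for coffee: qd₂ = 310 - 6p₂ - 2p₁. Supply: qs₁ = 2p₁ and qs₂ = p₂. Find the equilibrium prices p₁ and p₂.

Market 1: 115 - 2p₁ - 2p₂ = 2p₁ → 4p₁ + 2p₂ = 115.
Market 2: 7p₂ + 2p₁ = 310.
Eliminating p₂: 7×(1) − 2×(2) gives 24p₁ = 185, so p₁ = 185/24.
Back-substitute into (2): p₂ = (310 − 2×185/24) / 7 = 505/12.

p₁ = 185/24, p₂ = 505/12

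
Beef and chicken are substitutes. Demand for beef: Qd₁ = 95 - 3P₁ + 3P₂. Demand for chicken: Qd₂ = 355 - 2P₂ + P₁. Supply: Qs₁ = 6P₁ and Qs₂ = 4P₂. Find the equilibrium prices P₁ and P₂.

Market 1: 95 - 3P₁ + 3P₂ = 6P₁ → 9P₁ - 3P₂ = 95.
Market 2: 6P₂ - P₁ = 355.
Eliminating P₂: 6×(1) + 3×(2) gives 51P₁ = 1635, so P₁ = 545/17.
Back-substitute into (2): P₂ = (355 + 1×545/17) / 6 = 3290/51.

P₁ = 545/17, P₂ = 3290/51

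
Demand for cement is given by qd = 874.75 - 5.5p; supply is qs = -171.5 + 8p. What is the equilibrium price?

p* = 77.5

Set qd = qs: 874.75 - 5.5p = -171.5 + 8p.
1046.25 = 13.5p, so p* = 77.5.
q* = 874.75 − 5.5(77.5) = 448.5.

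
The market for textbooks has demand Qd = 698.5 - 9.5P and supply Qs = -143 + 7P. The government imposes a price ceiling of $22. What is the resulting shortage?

Equilibrium price would be P* = 51, so the ceiling at 22 binds.
At P = 22: Qd = 698.5 − 9.5(22) = 489.5, Qs = -143 + 7(22) = 11.
Shortage = 489.5 − 11 = 478.5.

Shortage = 478.5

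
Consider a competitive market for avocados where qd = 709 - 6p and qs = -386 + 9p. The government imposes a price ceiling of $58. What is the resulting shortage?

Shortage = 225

Equilibrium price would be p* = 73, so the ceiling at 58 binds.
At p = 58: qd = 709 − 6(58) = 361, qs = -386 + 9(58) = 136.
Shortage = 361 − 136 = 225.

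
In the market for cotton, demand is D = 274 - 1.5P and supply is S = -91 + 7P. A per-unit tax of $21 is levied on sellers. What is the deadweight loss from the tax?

Deadweight loss = 9261/34

Pre-tax equilibrium: P* = 730/17, Q* = 3563/17.
Tax on sellers shifts supply to S = -91 + 7(P − 21) = -238 + 7P.
274 - 1.5P = -238 + 7P gives buyer price Pb = 1024/17; sellers receive Ps = 1024/17 − 21 = 667/17.
New quantity: Q = 274 − 1.5(1024/17) = 3122/17.
DWL = ½ × 21 × (3563/17 − 3122/17) = 9261/34.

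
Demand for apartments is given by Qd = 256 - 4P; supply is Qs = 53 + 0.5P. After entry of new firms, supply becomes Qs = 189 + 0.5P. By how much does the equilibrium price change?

ΔP = -272/9

Original equilibrium: P* = 406/9, Q* = 680/9.
New equilibrium: 256 - 4P = 189 + 0.5P, so 67 = 4.5P and P' = 134/9; Q' = 256 − 4(134/9) = 1768/9.
Change in price: 134/9 − 406/9 = -272/9.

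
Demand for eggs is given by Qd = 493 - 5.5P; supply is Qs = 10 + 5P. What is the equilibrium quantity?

Q* = 240

Set Qd = Qs: 493 - 5.5P = 10 + 5P.
483 = 10.5P, so P* = 46.
Q* = 493 − 5.5(46) = 240.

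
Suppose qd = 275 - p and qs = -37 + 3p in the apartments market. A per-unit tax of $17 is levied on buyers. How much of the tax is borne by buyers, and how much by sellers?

Buyers bear $12.75, sellers bear $4.25

Pre-tax equilibrium: p* = 78, q* = 197.
Tax on buyers shifts demand to qd = 275 − 1(p + 17) = 258 - p.
258 - p = -37 + 3p gives seller price ps = 73.75; buyers pay pb = 73.75 + 17 = 90.75.
New quantity: q = 275 − 1(90.75) = 184.25.
Buyer burden = 90.75 − 78 = 12.75; seller burden = 78 − 73.75 = 4.25.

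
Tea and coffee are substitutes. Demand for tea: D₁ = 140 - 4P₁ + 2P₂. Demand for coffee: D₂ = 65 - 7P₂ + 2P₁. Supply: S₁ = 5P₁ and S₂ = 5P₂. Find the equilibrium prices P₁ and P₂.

Market 1: 140 - 4P₁ + 2P₂ = 5P₁ → 9P₁ - 2P₂ = 140.
Market 2: 12P₂ - 2P₁ = 65.
Eliminating P₂: 12×(1) + 2×(2) gives 104P₁ = 1810, so P₁ = 905/52.
Back-substitute into (2): P₂ = (65 + 2×905/52) / 12 = 865/104.

P₁ = 905/52, P₂ = 865/104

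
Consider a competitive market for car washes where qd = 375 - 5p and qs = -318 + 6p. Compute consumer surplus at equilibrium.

Consumer surplus = 360

Equilibrium: 375 - 5p = -318 + 6p gives p* = 63, q* = 60.
Demand choke price (qd = 0): p = 75.
CS = ½(75 − 63)(60) = 360.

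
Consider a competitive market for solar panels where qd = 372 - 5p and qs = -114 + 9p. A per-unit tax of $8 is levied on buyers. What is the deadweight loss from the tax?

Deadweight loss = 720/7

Pre-tax equilibrium: p* = 243/7, q* = 1389/7.
Tax on buyers shifts demand to qd = 372 − 5(p + 8) = 332 - 5p.
332 - 5p = -114 + 9p gives seller price ps = 223/7; buyers pay pb = 223/7 + 8 = 279/7.
New quantity: q = 372 − 5(279/7) = 1209/7.
DWL = ½ × 8 × (1389/7 − 1209/7) = 720/7.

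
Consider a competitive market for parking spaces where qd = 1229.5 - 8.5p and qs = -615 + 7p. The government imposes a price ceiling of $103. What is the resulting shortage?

Shortage = 248

Equilibrium price would be p* = 119, so the ceiling at 103 binds.
At p = 103: qd = 1229.5 − 8.5(103) = 354, qs = -615 + 7(103) = 106.
Shortage = 354 − 106 = 248.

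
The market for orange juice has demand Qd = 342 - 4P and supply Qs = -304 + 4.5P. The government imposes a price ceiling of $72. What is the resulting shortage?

Shortage = 34

Equilibrium price would be P* = 76, so the ceiling at 72 binds.
At P = 72: Qd = 342 − 4(72) = 54, Qs = -304 + 4.5(72) = 20.
Shortage = 54 − 20 = 34.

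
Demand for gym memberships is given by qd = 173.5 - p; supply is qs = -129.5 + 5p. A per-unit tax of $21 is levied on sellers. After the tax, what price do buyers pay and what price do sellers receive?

Buyers pay $68, sellers receive $47

Pre-tax equilibrium: p* = 50.5, q* = 123.
Tax on sellers shifts supply to qs = -129.5 + 5(p − 21) = -234.5 + 5p.
173.5 - p = -234.5 + 5p gives buyer price pb = 68; sellers receive ps = 68 − 21 = 47.
New quantity: q = 173.5 − 1(68) = 105.5.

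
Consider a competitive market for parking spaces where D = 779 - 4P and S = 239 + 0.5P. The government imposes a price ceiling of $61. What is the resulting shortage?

Shortage = 265.5

Equilibrium price would be P* = 120, so the ceiling at 61 binds.
At P = 61: D = 779 − 4(61) = 535, S = 239 + 0.5(61) = 269.5.
Shortage = 535 − 269.5 = 265.5.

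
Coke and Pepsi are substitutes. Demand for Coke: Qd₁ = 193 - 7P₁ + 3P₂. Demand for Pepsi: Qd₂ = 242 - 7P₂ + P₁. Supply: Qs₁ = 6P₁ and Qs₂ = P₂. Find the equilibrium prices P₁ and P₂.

Market 1: 193 - 7P₁ + 3P₂ = 6P₁ → 13P₁ - 3P₂ = 193.
Market 2: 8P₂ - P₁ = 242.
Eliminating P₂: 8×(1) + 3×(2) gives 101P₁ = 2270, so P₁ = 2270/101.
Back-substitute into (2): P₂ = (242 + 1×2270/101) / 8 = 3339/101.

P₁ = 2270/101, P₂ = 3339/101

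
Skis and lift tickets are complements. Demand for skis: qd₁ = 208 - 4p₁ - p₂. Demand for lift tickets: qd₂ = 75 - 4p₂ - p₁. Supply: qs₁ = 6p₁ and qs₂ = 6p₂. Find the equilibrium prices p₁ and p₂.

Market 1: 208 - 4p₁ - p₂ = 6p₁ → 10p₁ + p₂ = 208.
Market 2: 10p₂ + p₁ = 75.
Eliminating p₂: 10×(1) − 1×(2) gives 99p₁ = 2005, so p₁ = 2005/99.
Back-substitute into (2): p₂ = (75 − 1×2005/99) / 10 = 542/99.

p₁ = 2005/99, p₂ = 542/99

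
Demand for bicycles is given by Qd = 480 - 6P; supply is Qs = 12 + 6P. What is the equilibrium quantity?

Q* = 246

Set Qd = Qs: 480 - 6P = 12 + 6P.
468 = 12P, so P* = 39.
Q* = 480 − 6(39) = 246.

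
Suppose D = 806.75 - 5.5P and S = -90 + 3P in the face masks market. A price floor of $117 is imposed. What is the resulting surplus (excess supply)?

Surplus = 97.75

Equilibrium price would be P* = 105.5, so the floor at 117 binds.
At P = 117: D = 163.25, S = 261.
Surplus = 261 − 163.25 = 97.75.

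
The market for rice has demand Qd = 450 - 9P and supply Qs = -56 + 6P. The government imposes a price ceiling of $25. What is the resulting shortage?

Equilibrium price would be P* = 506/15, so the ceiling at 25 binds.
At P = 25: Qd = 450 − 9(25) = 225, Qs = -56 + 6(25) = 94.
Shortage = 225 − 94 = 131.

Shortage = 131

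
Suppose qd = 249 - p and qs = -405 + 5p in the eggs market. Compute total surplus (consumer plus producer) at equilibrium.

Equilibrium: 249 - p = -405 + 5p gives p* = 109, q* = 140.
Demand choke price: p = 249; supply starts at p = 81.
CS = ½(249 − 109)(140) = 9800; PS = ½(109 − 81)(140) = 1960.

Total surplus = 11760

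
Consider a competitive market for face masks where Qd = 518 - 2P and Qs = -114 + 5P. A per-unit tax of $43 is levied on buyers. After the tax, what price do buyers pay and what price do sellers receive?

Pre-tax equilibrium: P* = 632/7, Q* = 2362/7.
Tax on buyers shifts demand to Qd = 518 − 2(P + 43) = 432 - 2P.
432 - 2P = -114 + 5P gives seller price Ps = 78; buyers pay Pb = 78 + 43 = 121.
New quantity: Q = 518 − 2(121) = 276.

Buyers pay $121, sellers receive $78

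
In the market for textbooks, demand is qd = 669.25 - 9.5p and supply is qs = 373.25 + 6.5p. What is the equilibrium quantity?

Set qd = qs: 669.25 - 9.5p = 373.25 + 6.5p.
296 = 16p, so p* = 18.5.
q* = 669.25 − 9.5(18.5) = 493.5.

q* = 493.5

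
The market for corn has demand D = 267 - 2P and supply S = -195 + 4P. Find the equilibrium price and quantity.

Set D = S: 267 - 2P = -195 + 4P.
462 = 6P, so P* = 77.
Q* = 267 − 2(77) = 113.

P* = 77, Q* = 113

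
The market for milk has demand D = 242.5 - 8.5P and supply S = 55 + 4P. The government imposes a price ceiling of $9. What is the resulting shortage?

Equilibrium price would be P* = 15, so the ceiling at 9 binds.
At P = 9: D = 242.5 − 8.5(9) = 166, S = 55 + 4(9) = 91.
Shortage = 166 − 91 = 75.

Shortage = 75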